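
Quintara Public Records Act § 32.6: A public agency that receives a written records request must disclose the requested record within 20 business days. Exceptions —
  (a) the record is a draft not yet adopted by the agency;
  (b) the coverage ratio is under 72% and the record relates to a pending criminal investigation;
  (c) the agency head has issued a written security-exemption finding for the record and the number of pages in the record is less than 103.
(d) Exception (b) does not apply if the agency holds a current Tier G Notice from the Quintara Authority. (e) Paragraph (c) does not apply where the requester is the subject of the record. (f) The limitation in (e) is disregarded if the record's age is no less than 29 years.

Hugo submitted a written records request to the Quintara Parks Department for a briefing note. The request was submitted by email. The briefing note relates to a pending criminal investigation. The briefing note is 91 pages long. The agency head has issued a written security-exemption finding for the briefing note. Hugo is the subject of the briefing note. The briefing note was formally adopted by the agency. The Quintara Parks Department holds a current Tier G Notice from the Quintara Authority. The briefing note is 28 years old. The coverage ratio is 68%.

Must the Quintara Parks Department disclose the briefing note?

Exception (a) fails — the briefing note has been formally adopted.
Exception (b) is satisfied on its face — the coverage ratio is 68%, under the 72% limit; the briefing note relates to a pending investigation. Turning to paragraph (d): (d) operates against (b): a current Tier G Notice is held. (b) is therefore removed.
Exception (c)'s conditions are all satisfied: a written security-exemption finding has been issued; the number of pages in the record is 91, less than the 103 limit. But applying paragraphs (e)–(f): (e) is engaged — Hugo is the subject of the briefing note. (f) does not operate here (the record's age is 28 years, short of 29 years), so (e) stands. Exception (c) does not apply.
No exception applies. The general rule governs.

Yes — the Quintara Parks Department must disclose the briefing note.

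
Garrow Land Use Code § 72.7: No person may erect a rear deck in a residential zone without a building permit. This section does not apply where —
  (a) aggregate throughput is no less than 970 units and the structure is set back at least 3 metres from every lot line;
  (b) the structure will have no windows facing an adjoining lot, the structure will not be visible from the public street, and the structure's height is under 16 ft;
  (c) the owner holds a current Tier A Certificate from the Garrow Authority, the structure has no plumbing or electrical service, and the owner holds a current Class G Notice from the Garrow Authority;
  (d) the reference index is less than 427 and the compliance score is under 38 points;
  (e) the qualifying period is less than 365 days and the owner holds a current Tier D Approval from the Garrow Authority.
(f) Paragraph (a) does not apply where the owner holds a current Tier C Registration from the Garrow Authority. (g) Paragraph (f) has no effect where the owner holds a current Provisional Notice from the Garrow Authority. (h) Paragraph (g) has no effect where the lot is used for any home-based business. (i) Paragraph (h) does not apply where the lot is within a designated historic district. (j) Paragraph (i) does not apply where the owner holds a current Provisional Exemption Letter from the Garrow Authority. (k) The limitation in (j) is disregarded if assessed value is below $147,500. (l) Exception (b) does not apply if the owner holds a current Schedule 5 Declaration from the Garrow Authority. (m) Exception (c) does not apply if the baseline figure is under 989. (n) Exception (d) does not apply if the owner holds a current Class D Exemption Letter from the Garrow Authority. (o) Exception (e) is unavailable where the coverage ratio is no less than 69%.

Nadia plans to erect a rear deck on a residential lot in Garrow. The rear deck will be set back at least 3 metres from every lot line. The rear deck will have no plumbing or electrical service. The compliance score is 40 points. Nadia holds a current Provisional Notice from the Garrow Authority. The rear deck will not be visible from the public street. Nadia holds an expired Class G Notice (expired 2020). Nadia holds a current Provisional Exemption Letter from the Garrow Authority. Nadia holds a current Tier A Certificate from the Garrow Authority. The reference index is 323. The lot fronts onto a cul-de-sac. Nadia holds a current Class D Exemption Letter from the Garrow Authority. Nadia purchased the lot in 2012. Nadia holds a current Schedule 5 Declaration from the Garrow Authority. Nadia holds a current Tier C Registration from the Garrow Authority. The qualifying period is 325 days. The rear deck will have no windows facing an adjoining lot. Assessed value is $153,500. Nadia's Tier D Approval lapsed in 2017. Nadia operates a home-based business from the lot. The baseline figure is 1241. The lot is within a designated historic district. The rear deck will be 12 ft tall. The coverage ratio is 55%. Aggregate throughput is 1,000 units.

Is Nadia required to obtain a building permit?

Yes — Nadia must obtain a building permit.

All of (a)'s requirements are met (aggregate throughput is 1,000 units, meeting the 970 units threshold; the setback is at least 3 m on every side). Turning to paragraphs (f)–(k): (f) applies — a current Tier C Registration is held. (g) is triggered (a current Provisional Notice is held), but is overridden by (h): (h) is engaged — a home-based business operates on the lot. (i) would limit (h) — the lot is in a historic district — but (j) sets (i) aside: (j) operates against (i): a current Provisional Exemption Letter is held. (k) is not triggered (assessed value is $153,500, not below $147,500), so (j) stands. (a) is therefore removed.
Exception (b)'s conditions are all satisfied: no windows face an adjoining lot; the structure will not be visible from the street; the structure's height is 12 ft, under the 16 ft limit. Turning to paragraph (l): (l) applies — a current Schedule 5 Declaration is held. So (b) is unavailable.
Exception (c) requires that the owner holds a current Class G Notice from the Garrow Authority; but the Class G Notice is not current, so (c) is unavailable.
Exception (d) fails — the compliance score is 40 points, not under 38 points.
Exception (e) requires that the owner holds a current Tier D Approval from the Garrow Authority; but no current Tier D Approval is held, so (e) is unavailable.
No exception is made out. Nadia falls within the general rule.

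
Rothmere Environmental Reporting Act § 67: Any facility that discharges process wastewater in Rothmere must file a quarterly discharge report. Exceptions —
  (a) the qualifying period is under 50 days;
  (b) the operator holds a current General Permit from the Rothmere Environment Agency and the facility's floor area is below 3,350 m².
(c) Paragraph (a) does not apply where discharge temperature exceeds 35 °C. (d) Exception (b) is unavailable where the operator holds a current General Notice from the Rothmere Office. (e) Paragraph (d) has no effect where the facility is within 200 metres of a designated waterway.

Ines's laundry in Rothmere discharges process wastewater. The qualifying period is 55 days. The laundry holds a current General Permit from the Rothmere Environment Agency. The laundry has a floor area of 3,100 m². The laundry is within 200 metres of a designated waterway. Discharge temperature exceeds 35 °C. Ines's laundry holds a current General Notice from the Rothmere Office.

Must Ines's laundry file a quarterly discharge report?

No — exception (b) applies; Ines's laundry is not required to file a quarterly discharge report.

Exception (a) fails — the qualifying period is 55 days, not under 50 days.
All of (b)'s requirements are met (a current General Permit is held; the facility's floor area is 3,100 m², below the 3,350 m² limit). As to paragraphs (d)–(e): (d) would limit (b) — a current General Notice is held — but (e) sets (d) aside: (e) operates against (d): the laundry is within 200 m of a designated waterway. (b) remains available.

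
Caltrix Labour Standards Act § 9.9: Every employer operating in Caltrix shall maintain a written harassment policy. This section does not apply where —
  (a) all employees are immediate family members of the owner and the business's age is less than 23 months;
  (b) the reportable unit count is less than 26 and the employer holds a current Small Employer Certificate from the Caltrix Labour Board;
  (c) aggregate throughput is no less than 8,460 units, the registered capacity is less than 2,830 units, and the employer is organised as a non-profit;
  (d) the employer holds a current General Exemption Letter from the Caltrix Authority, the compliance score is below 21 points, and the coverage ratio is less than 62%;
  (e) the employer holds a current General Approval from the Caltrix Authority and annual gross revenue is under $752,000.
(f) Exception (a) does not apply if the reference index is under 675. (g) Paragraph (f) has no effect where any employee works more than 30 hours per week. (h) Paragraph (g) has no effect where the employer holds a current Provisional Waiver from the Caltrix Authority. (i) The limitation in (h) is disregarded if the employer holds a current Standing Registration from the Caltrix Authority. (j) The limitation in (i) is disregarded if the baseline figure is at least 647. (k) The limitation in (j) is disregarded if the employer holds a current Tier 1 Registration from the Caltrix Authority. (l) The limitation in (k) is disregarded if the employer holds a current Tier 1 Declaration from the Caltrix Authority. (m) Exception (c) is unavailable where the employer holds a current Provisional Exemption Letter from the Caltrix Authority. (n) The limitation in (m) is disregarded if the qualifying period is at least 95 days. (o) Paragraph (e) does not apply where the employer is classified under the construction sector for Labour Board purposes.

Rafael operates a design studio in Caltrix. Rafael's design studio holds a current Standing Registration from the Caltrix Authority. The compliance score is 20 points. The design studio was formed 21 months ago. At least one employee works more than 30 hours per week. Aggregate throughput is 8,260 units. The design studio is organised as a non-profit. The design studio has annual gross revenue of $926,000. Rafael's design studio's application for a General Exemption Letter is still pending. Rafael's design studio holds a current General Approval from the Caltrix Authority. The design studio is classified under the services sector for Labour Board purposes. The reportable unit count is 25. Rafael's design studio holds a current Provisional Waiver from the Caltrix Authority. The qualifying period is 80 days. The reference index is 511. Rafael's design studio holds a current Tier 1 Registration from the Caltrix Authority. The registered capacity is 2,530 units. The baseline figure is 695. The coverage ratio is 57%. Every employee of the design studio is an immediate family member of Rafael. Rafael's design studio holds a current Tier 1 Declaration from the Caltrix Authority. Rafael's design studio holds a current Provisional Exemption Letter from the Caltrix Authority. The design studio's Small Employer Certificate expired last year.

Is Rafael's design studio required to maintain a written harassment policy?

Yes — Rafael's design studio must maintain a written harassment policy.

All of (a)'s requirements are met (every employee is an immediate family member; the business's age is 21 months, less than the 23 months limit). But applying paragraphs (f)–(l): (f) operates against (a): the reference index is 511, under the 675 limit. (g) applies (at least one employee exceeds 30 hours/week), but is itself disapplied by (h): (h) is engaged — a current Provisional Waiver is held. (i) is engaged (a current Standing Registration is held), but is set aside by (j): (j) operates — the baseline figure is 695, meeting the 647 threshold. (k) would limit (j) — a current Tier 1 Registration is held — but (l) sets (k) aside: (l) operates against (k): a current Tier 1 Declaration is held. Exception (a) does not apply.
Exception (b) requires that the employer holds a current Small Employer Certificate from the Caltrix Labour Board; but the Small Employer Certificate has expired, so (b) is unavailable.
Exception (c) does not apply: aggregate throughput is 8,260 units, short of 8,460 units.
Exception (d) fails — the General Exemption Letter is not current.
Exception (e) requires that annual gross revenue is under $752,000; but annual gross revenue is $926,000, not under $752,000, so (e) is unavailable.
Every exception is unavailable, so the rule governs.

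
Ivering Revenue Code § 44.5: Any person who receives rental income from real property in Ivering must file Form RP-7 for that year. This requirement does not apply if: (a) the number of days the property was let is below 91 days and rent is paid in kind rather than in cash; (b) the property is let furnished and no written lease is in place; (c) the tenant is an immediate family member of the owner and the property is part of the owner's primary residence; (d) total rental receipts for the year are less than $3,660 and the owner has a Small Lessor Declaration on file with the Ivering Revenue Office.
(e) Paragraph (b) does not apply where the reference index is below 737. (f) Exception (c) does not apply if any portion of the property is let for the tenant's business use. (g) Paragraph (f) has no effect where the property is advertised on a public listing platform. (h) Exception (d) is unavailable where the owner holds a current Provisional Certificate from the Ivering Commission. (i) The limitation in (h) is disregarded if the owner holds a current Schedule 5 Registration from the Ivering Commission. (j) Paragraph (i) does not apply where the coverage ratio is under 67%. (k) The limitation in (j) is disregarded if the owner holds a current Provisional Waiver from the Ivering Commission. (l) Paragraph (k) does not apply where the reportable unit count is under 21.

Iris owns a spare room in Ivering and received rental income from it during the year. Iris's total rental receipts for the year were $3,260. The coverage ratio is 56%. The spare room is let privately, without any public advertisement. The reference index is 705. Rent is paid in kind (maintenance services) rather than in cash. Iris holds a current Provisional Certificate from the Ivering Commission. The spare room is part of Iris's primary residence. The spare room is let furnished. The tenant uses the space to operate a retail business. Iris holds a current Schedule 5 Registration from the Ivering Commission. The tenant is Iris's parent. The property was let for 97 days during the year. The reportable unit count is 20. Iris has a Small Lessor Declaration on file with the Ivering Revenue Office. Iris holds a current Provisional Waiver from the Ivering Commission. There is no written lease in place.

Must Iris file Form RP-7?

Yes — Iris must file Form RP-7.

Exception (a) does not apply: the number of days the property was let is 97 days, not below 91 days.
Exception (b): the property is let furnished; there is no written lease — every condition holds. But: (e) applies — the reference index is 705, below the 737 limit. Exception (b) does not apply.
Exception (c)'s conditions are all satisfied: the tenant is an immediate family member; the spare room is part of the primary residence. Turning to paragraphs (f)–(g): (f) applies — the space is let for business use. (g), which would lift (f), does not operate here — the property is let privately without advertisement. So (c) is unavailable.
Exception (d): total rental receipts for the year are $3,260, less than the $3,660 limit; a Small Lessor Declaration is on file — every condition holds. But applying paragraphs (h)–(l): (h) applies — a current Provisional Certificate is held. (i) applies (a current Schedule 5 Registration is held), but is overridden by (j): (j) operates against (i): the coverage ratio is 56%, under the 67% limit. (k) operates (a current Provisional Waiver is held), but yields to (l): (l) operates against (k): the reportable unit count is 20, under the 21 limit. So (d) is unavailable.
No exception is made out. Iris falls within the general rule.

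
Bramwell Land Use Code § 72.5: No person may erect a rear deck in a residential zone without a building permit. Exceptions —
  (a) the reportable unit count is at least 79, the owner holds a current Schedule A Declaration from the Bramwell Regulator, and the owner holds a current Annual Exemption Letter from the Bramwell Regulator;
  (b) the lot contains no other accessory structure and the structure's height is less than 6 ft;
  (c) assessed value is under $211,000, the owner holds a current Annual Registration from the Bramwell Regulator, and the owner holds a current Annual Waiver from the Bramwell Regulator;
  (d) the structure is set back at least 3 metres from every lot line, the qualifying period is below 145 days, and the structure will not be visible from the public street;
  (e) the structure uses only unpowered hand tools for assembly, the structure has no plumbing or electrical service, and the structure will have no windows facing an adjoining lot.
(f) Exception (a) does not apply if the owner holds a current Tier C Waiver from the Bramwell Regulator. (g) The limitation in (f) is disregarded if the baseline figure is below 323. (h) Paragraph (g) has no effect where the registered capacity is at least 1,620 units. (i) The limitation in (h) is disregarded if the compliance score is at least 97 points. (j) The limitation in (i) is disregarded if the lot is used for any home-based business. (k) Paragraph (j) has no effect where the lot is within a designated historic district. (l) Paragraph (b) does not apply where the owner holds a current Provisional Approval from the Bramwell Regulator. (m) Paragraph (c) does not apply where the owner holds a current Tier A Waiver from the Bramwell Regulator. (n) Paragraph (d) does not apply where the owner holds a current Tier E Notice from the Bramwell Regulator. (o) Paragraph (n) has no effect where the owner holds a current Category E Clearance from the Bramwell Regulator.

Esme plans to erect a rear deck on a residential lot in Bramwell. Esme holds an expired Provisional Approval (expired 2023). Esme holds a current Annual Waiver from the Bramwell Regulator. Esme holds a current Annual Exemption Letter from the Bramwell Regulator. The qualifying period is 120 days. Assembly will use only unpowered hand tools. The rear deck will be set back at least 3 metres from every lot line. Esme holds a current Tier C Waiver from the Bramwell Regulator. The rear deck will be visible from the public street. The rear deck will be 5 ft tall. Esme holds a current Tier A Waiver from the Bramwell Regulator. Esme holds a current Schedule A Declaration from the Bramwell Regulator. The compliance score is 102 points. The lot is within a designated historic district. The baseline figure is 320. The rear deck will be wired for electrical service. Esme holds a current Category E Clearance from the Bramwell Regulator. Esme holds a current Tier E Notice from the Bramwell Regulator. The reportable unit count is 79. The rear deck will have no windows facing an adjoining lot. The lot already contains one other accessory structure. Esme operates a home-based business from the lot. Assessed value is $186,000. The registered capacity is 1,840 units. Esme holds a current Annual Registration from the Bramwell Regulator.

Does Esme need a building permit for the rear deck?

No — exception (a) applies; Esme does not need a building permit.

Exception (a) is satisfied on its face — the reportable unit count is 79, meeting the 79 threshold; a current Schedule A Declaration is held; a current Annual Exemption Letter is held. Applying paragraphs (f)–(k): (f) would limit (a) — a current Tier C Waiver is held — but (g) sets (f) aside: (g) operates against (f): the baseline figure is 320, below the 323 limit. (h) would limit (g) — the registered capacity is 1,840 units, meeting the 1,620 units threshold — but (i) sets (h) aside: (i) is triggered — the compliance score is 102 points, meeting the 97 points threshold. (j) would limit (i) — a home-based business operates on the lot — but (k) sets (j) aside: (k) is engaged — the lot is in a historic district. (a) remains available.
Exception (b) requires that the lot contains no other accessory structure; but the lot already has another accessory structure, so (b) is unavailable.
Exception (c) is satisfied on its face — assessed value is $186,000, under the $211,000 limit; a current Annual Registration is held; a current Annual Waiver is held. Turning to paragraph (m): (m) is engaged — a current Tier A Waiver is held. (c) is therefore removed.
Exception (d) does not apply: the structure will be visible from the street.
Exception (e) fails — electrical service is planned.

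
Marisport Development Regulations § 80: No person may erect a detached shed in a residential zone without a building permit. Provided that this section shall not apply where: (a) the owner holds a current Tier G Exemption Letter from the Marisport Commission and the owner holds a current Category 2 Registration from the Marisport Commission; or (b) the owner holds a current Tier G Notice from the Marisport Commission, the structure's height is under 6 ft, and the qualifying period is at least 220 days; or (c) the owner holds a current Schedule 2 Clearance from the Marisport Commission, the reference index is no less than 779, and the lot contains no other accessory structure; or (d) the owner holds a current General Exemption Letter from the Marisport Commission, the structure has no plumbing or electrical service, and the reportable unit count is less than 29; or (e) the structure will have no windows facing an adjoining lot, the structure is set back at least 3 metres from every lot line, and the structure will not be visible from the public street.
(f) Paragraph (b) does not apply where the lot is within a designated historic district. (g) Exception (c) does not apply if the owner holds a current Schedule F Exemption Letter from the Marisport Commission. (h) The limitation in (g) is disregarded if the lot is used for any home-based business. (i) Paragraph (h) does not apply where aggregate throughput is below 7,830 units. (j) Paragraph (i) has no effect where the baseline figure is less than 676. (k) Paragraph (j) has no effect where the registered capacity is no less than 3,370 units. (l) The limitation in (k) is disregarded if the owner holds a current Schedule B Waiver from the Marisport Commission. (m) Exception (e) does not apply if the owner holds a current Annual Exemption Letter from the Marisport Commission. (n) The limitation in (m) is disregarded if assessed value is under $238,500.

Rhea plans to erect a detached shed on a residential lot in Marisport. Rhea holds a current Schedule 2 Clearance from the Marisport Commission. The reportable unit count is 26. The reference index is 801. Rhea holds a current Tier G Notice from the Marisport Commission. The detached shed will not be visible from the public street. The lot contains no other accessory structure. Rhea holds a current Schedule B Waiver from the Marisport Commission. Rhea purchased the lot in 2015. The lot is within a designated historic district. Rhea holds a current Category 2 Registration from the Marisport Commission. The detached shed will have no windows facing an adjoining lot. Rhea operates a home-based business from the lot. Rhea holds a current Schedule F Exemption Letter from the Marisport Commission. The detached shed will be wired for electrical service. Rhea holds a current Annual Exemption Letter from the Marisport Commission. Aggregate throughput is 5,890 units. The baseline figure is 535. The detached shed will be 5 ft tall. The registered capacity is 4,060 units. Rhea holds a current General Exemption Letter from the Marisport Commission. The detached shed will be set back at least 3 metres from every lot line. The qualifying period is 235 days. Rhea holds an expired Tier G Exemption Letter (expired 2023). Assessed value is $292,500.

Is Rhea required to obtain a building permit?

Exception (a) fails — the Tier G Exemption Letter is not current.
Exception (b) is satisfied on its face — a current Tier G Notice is held; the structure's height is 5 ft, under the 6 ft limit; the qualifying period is 235 days, meeting the 220 days threshold. Turning to paragraph (f): (f) operates against (b): the lot is in a historic district. So (b) is unavailable.
Exception (c) is satisfied on its face — a current Schedule 2 Clearance is held; the reference index is 801, meeting the 779 threshold; the lot has no other accessory structure. Under paragraphs (g)–(l): (g) applies (a current Schedule F Exemption Letter is held), but is itself disapplied by (h): (h) operates against (g): a home-based business operates on the lot. (i) is engaged (aggregate throughput is 5,890 units, below the 7,830 units limit), but yields to (j): (j) is triggered — the baseline figure is 535, less than the 676 limit. (k) is engaged (the registered capacity is 4,060 units, meeting the 3,370 units threshold), but is overridden by (l): (l) operates — a current Schedule B Waiver is held. So (c) applies.
Exception (d) does not apply: electrical service is planned.
Exception (e): no windows face an adjoining lot; the setback is at least 3 m on every side; the structure will not be visible from the street — every condition holds. But applying paragraphs (m)–(n): (m) is engaged — a current Annual Exemption Letter is held. (n) does not operate here (assessed value is $292,500, not under $238,500), so (m) stands. So (e) is unavailable.

No — exception (c) applies; Rhea does not need a building permit.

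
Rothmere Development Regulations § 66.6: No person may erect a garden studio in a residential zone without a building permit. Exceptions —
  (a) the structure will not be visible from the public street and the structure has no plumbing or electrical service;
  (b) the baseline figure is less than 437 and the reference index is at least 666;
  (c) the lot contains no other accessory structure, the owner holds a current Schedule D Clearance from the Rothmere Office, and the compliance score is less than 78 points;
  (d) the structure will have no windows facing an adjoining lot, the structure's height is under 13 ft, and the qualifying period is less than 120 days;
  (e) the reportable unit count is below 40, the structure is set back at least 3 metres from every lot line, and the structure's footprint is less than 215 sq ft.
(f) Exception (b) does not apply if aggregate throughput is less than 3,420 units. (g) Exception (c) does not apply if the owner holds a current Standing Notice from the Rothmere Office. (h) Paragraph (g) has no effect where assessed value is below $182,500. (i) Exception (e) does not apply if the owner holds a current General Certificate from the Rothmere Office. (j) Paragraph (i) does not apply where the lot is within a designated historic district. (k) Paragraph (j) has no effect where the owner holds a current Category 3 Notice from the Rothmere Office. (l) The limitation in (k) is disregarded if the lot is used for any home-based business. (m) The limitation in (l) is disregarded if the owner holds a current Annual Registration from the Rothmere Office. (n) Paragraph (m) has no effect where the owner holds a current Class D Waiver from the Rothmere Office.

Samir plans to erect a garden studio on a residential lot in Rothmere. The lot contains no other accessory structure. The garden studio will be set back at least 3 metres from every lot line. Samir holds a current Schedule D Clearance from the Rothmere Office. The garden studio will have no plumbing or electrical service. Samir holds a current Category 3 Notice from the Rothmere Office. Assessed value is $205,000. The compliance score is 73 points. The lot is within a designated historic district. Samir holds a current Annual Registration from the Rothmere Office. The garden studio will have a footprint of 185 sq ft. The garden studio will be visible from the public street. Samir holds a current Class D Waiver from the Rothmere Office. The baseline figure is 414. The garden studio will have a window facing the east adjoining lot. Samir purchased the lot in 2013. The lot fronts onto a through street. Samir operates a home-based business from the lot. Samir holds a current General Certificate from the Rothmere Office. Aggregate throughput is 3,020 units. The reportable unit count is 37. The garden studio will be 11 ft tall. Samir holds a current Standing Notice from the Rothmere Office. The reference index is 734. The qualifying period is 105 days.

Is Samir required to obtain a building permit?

No — exception (e) applies; Samir does not need a building permit.

Exception (a) requires that the structure will not be visible from the public street; but the structure will be visible from the street, so (a) is unavailable.
Exception (b): the baseline figure is 414, less than the 437 limit; the reference index is 734, meeting the 666 threshold — every condition holds. But: (f) is engaged — aggregate throughput is 3,020 units, less than the 3,420 units limit. Exception (b) does not apply.
Exception (c): the lot has no other accessory structure; a current Schedule D Clearance is held; the compliance score is 73 points, less than the 78 points limit — every condition holds. Turning to paragraphs (g)–(h): (g) is engaged — a current Standing Notice is held. (h), which would lift (g), does not operate here — assessed value is $205,000, not below $182,500. So (c) is unavailable.
Exception (d) fails — a window faces an adjoining lot.
Exception (e) is satisfied on its face — the reportable unit count is 37, below the 40 limit; the setback is at least 3 m on every side; the structure's footprint is 185 sq ft, less than the 215 sq ft limit. Considering the limiting provisions: (i) is engaged (a current General Certificate is held), but is set aside by (j): (j) operates — the lot is in a historic district. (k) would limit (j) — a current Category 3 Notice is held — but (l) sets (k) aside: (l) is triggered — a home-based business operates on the lot. (m) operates (a current Annual Registration is held), but is displaced by (n): (n) is triggered — a current Class D Waiver is held. So (e) applies.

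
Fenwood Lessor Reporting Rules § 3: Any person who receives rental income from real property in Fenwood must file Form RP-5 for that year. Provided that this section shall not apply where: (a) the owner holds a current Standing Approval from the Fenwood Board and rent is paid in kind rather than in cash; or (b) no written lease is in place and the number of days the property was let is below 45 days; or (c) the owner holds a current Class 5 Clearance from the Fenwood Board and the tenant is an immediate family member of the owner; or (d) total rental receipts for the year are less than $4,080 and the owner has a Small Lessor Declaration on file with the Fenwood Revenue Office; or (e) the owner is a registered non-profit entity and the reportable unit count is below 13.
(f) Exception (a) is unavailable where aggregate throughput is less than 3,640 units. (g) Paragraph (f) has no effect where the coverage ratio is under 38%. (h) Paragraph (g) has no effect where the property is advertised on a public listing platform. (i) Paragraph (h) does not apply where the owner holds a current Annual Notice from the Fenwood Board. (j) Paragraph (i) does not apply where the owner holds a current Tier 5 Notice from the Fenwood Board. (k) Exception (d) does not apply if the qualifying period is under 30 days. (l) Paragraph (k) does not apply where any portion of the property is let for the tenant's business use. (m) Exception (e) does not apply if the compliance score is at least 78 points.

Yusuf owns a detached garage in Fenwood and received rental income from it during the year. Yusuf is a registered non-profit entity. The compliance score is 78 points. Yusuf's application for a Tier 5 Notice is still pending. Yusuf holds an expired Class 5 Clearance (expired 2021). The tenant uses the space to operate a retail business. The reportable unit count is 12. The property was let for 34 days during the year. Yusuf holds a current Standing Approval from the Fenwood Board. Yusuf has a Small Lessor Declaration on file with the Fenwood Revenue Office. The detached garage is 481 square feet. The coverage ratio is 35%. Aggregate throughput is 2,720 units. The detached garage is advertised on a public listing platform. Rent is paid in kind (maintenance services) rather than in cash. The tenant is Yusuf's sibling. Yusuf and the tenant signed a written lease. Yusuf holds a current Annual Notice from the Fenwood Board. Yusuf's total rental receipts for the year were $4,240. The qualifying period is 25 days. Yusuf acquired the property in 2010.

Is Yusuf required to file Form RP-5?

No — exception (a) applies; Yusuf is not required to file Form RP-5.

Exception (a) is satisfied on its face — a current Standing Approval is held; rent is paid in kind. Applying paragraphs (f)–(j): (f) is triggered (aggregate throughput is 2,720 units, less than the 3,640 units limit), but yields to (g): (g) operates against (f): the coverage ratio is 35%, under the 38% limit. (h) is triggered (the property is publicly advertised), but yields to (i): (i) applies — a current Annual Notice is held. (j) is not triggered (there is no Tier 5 Notice in force), so (i) stands. (a) remains available.
Exception (b) does not apply: a written lease is in place.
Exception (c) requires that the owner holds a current Class 5 Clearance from the Fenwood Board; but the Class 5 Clearance is not current, so (c) is unavailable.
Exception (d) fails — total rental receipts for the year are $4,240, not less than $4,080.
Exception (e) is satisfied on its face — Yusuf is a registered non-profit; the reportable unit count is 12, below the 13 limit. However, paragraph (m) must be considered: (m) is triggered — the compliance score is 78 points, meeting the 78 points threshold. (e) is therefore removed.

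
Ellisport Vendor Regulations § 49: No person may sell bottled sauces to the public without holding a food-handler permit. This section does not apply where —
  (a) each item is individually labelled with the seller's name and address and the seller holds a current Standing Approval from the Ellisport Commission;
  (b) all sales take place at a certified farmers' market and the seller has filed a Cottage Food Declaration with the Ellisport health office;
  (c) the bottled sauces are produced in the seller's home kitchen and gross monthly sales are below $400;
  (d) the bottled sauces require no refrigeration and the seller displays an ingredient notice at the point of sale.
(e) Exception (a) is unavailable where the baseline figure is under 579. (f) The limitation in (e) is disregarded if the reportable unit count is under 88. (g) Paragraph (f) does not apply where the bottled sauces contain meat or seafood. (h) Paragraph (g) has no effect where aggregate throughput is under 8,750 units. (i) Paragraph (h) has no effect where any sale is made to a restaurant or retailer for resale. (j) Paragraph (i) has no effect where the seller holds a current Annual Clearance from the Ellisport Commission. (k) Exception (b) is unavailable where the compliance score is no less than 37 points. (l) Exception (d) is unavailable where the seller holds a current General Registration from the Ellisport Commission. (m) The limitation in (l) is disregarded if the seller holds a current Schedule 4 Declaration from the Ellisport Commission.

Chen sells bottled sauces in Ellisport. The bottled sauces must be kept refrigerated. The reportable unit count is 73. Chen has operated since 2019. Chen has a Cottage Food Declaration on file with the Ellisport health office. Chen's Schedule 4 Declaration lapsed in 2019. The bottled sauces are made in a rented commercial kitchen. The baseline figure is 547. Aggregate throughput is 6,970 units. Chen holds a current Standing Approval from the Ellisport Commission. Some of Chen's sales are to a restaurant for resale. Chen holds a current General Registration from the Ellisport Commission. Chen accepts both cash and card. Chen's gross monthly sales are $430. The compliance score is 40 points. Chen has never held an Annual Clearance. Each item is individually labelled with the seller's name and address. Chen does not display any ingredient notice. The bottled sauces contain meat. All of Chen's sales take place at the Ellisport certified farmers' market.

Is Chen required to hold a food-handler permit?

All of (a)'s requirements are met (items are individually labelled; a current Standing Approval is held). But applying paragraphs (e)–(j): (e) operates against (a): the baseline figure is 547, under the 579 limit. (f) would limit (e) — the reportable unit count is 73, under the 88 limit — but (g) sets (f) aside: (g) is triggered — the bottled sauces contain meat. (h) is engaged (aggregate throughput is 6,970 units, under the 8,750 units limit), but is set aside by (i): (i) operates against (h): some sales are to a restaurant for resale. (j), which would lift (i), does not operate here — there is no Annual Clearance in force. Exception (a) does not apply.
Exception (b)'s conditions are all satisfied: all sales are at a certified farmers' market; a Cottage Food Declaration is on file. But applying paragraph (k): (k) operates against (b): the compliance score is 40 points, meeting the 37 points threshold. Exception (b) does not apply.
Exception (c) does not apply: the bottled sauces are made in a commercial kitchen, not a home kitchen.
Exception (d) requires that the bottled sauces require no refrigeration; but the bottled sauces require refrigeration, so (d) is unavailable.
None of the exceptions is available; § 49 applies in full.

Yes — Chen must hold a food-handler permit.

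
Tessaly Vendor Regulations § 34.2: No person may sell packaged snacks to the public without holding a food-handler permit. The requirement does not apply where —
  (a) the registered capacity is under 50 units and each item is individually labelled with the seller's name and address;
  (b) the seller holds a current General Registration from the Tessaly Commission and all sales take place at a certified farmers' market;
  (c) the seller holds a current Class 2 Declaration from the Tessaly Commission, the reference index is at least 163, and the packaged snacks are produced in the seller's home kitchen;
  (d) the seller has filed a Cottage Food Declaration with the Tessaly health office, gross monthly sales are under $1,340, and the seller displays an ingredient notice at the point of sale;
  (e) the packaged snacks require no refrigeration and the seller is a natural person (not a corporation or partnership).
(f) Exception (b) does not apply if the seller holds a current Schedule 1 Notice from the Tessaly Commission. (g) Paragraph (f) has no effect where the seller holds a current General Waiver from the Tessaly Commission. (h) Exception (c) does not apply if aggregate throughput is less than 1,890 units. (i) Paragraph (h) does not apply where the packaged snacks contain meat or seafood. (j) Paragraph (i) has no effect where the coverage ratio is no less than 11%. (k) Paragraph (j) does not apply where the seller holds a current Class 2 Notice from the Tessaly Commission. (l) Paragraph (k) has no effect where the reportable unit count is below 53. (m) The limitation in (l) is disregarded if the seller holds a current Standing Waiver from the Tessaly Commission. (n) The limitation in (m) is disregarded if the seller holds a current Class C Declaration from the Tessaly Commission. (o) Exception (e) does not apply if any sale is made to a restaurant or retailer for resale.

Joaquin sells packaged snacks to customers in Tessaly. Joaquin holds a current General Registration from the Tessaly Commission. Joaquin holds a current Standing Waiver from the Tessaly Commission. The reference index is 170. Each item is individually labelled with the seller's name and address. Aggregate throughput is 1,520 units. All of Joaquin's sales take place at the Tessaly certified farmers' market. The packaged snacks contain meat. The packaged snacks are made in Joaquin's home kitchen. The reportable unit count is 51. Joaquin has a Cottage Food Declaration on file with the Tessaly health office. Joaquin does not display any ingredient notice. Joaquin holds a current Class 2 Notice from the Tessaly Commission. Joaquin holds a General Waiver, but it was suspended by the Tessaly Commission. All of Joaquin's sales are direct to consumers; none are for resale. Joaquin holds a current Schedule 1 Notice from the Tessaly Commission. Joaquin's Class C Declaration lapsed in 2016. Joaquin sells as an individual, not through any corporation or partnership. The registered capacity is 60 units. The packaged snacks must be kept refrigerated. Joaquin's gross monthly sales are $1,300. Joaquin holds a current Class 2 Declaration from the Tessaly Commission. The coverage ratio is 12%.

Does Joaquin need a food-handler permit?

Exception (a) fails — the registered capacity is 60 units, not under 50 units.
Exception (b) is satisfied on its face — a current General Registration is held; all sales are at a certified farmers' market. However, paragraphs (f)–(g) must be considered: (f) is engaged — a current Schedule 1 Notice is held. (g) is not triggered (no current General Waiver is held), so (f) stands. Exception (b) does not apply.
Exception (c)'s conditions are all satisfied: a current Class 2 Declaration is held; the reference index is 170, meeting the 163 threshold; the packaged snacks are home-kitchen produced. Considering the limiting provisions: (h) would limit (c) — aggregate throughput is 1,520 units, less than the 1,890 units limit — but (i) sets (h) aside: (i) operates against (h): the packaged snacks contain meat. (j) applies (the coverage ratio is 12%, meeting the 11% threshold), but is set aside by (k): (k) is triggered — a current Class 2 Notice is held. (l) would limit (k) — the reportable unit count is 51, below the 53 limit — but (m) sets (l) aside: (m) operates against (l): a current Standing Waiver is held. (n), which would lift (m), is inapplicable — the Class C Declaration is not current. Exception (c) stands.
Exception (d) fails — no ingredient notice is displayed.
Exception (e) requires that the packaged snacks require no refrigeration; but the packaged snacks require refrigeration, so (e) is unavailable.

No — exception (c) applies; Joaquin is not required to hold a food-handler permit.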